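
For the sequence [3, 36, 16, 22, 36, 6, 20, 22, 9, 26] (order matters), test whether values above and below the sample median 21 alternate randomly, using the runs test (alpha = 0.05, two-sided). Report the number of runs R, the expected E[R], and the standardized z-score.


Step 1: Compute median = 21; label A = above, B = below.
Labels in order: BABAABBABA  (n_A = 5, n_B = 5)
Step 2: Count runs R = 8.
Step 3: Under H0 (random ordering), E[R] = 2*n_A*n_B/(n_A+n_B) + 1 = 2*5*5/10 + 1 = 6.0000.
        Var[R] = 2*n_A*n_B*(2*n_A*n_B - n_A - n_B) / ((n_A+n_B)^2 * (n_A+n_B-1)) = 2000/900 = 2.2222.
        SD[R] = 1.4907.
Step 4: Continuity-corrected z = (R - 0.5 - E[R]) / SD[R] = (8 - 0.5 - 6.0000) / 1.4907 = 1.0062.
Step 5: Two-sided p-value via normal approximation = 2*(1 - Phi(|z|)) = 0.314305.
Step 6: alpha = 0.05. fail to reject H0.

R = 8, z = 1.0062, p = 0.314305, fail to reject H0.


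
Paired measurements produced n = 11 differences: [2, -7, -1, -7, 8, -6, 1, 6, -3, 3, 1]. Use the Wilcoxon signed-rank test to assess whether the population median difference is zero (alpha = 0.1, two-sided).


Step 1: Drop any zero differences (none here) and take |d_i|.
|d| = [2, 7, 1, 7, 8, 6, 1, 6, 3, 3, 1]
Step 2: Midrank |d_i| (ties get averaged ranks).
ranks: |2|->4, |7|->9.5, |1|->2, |7|->9.5, |8|->11, |6|->7.5, |1|->2, |6|->7.5, |3|->5.5, |3|->5.5, |1|->2
Step 3: Attach original signs; sum ranks with positive sign and with negative sign.
W+ = 4 + 11 + 2 + 7.5 + 5.5 + 2 = 32
W- = 9.5 + 2 + 9.5 + 7.5 + 5.5 = 34
(Check: W+ + W- = 66 should equal n(n+1)/2 = 66.)
Step 4: Test statistic W = min(W+, W-) = 32.
Step 5: Ties in |d|, so use the tie-corrected normal approximation.
        E[W] = n(n+1)/4 = 11*12/4 = 33.
        Tie groups: |d|=1 (t=3), |d|=3 (t=2), |d|=6 (t=2), |d|=7 (t=2); sum(t^3 - t) = 42.
        Var[W] = n(n+1)(2n+1)/24 - sum(t^3-t)/48 = 3036/24 - 42/48 = 125.625.
        z = (W - E[W]) / sqrt(Var[W]) = (32 - 33) / 11.2083 = -0.0892.
        Two-sided p = 2*Phi(z) = 0.928907.
Step 6: alpha = 0.1. fail to reject H0.

W+ = 32, W- = 34, W = min = 32, p = 0.928907, fail to reject H0.


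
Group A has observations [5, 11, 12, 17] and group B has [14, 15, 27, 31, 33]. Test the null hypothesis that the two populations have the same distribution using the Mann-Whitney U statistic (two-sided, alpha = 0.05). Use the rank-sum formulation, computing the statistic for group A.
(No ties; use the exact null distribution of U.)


Step 1: Combine and sort all 9 observations; assign midranks.
sorted (value, group): (5,X), (11,X), (12,X), (14,Y), (15,Y), (17,X), (27,Y), (31,Y), (33,Y)
ranks: 5->1, 11->2, 12->3, 14->4, 15->5, 17->6, 27->7, 31->8, 33->9
Step 2: Rank sum for X: R1 = 1 + 2 + 3 + 6 = 12.
Step 3: U_X = R1 - n1(n1+1)/2 = 12 - 4*5/2 = 12 - 10 = 2.
       U_Y = n1*n2 - U_X = 20 - 2 = 18.
Step 4: No ties, so the exact null distribution of U (based on enumerating the C(9,4) = 126 equally likely rank assignments) gives the two-sided p-value.
Step 5: p-value = 0.063492; compare to alpha = 0.05. fail to reject H0.

U_X = 2, p = 0.063492, fail to reject H0 at alpha = 0.05.


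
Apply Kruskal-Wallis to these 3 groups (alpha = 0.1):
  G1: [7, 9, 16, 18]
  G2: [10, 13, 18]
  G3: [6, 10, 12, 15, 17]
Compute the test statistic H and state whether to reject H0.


Step 1: Combine all N = 12 observations and assign midranks.
sorted (value, group, rank): (6,G3,1), (7,G1,2), (9,G1,3), (10,G2,4.5), (10,G3,4.5), (12,G3,6), (13,G2,7), (15,G3,8), (16,G1,9), (17,G3,10), (18,G1,11.5), (18,G2,11.5)
Step 2: Sum ranks within each group.
R_1 = 25.5 (n_1 = 4)
R_2 = 23 (n_2 = 3)
R_3 = 29.5 (n_3 = 5)
Step 3: H = 12/(N(N+1)) * sum(R_i^2/n_i) - 3(N+1)
     = 12/(12*13) * (25.5^2/4 + 23^2/3 + 29.5^2/5) - 3*13
     = 0.076923 * 512.946 - 39
     = 0.457372.
Step 4: Ties present; correction factor C = 1 - 12/(12^3 - 12) = 0.993007. Corrected H = 0.457372 / 0.993007 = 0.460593.
Step 5: Under H0, H ~ chi^2(2); p-value = 0.794298.
Step 6: alpha = 0.1. fail to reject H0.

H = 0.4606, df = 2, p = 0.794298, fail to reject H0.


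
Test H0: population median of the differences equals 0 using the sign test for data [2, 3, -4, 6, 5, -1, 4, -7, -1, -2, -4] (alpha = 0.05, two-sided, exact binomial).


Step 1: Discard zero differences. Original n = 11; n_eff = number of nonzero differences = 11.
Nonzero differences (with sign): +2, +3, -4, +6, +5, -1, +4, -7, -1, -2, -4
Step 2: Count signs: positive = 5, negative = 6.
Step 3: Under H0: P(positive) = 0.5, so the number of positives S ~ Bin(11, 0.5).
Step 4: Two-sided exact p-value = sum of Bin(11,0.5) probabilities at or below the observed probability = 1.000000.
Step 5: alpha = 0.05. fail to reject H0.

n_eff = 11, pos = 5, neg = 6, p = 1.000000, fail to reject H0.


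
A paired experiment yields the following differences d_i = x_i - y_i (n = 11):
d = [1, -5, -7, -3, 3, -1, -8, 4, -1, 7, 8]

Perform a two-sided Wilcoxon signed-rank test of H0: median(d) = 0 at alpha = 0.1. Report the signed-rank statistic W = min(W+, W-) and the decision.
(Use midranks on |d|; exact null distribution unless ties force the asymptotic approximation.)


Step 1: Drop any zero differences (none here) and take |d_i|.
|d| = [1, 5, 7, 3, 3, 1, 8, 4, 1, 7, 8]
Step 2: Midrank |d_i| (ties get averaged ranks).
ranks: |1|->2, |5|->7, |7|->8.5, |3|->4.5, |3|->4.5, |1|->2, |8|->10.5, |4|->6, |1|->2, |7|->8.5, |8|->10.5
Step 3: Attach original signs; sum ranks with positive sign and with negative sign.
W+ = 2 + 4.5 + 6 + 8.5 + 10.5 = 31.5
W- = 7 + 8.5 + 4.5 + 2 + 10.5 + 2 = 34.5
(Check: W+ + W- = 66 should equal n(n+1)/2 = 66.)
Step 4: Test statistic W = min(W+, W-) = 31.5.
Step 5: Ties in |d|, so use the tie-corrected normal approximation.
        E[W] = n(n+1)/4 = 11*12/4 = 33.
        Tie groups: |d|=1 (t=3), |d|=3 (t=2), |d|=7 (t=2), |d|=8 (t=2); sum(t^3 - t) = 42.
        Var[W] = n(n+1)(2n+1)/24 - sum(t^3-t)/48 = 3036/24 - 42/48 = 125.625.
        z = (W - E[W]) / sqrt(Var[W]) = (31.5 - 33) / 11.2083 = -0.1338.
        Two-sided p = 2*Phi(z) = 0.893537.
Step 6: alpha = 0.1. fail to reject H0.

W+ = 31.5, W- = 34.5, W = min = 31.5, p = 0.893537, fail to reject H0.


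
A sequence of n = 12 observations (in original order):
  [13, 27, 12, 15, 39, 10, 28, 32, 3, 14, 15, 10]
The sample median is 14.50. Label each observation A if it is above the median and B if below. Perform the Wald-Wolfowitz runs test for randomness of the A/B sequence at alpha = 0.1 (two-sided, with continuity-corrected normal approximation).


Step 1: Compute median = 14.50; label A = above, B = below.
Labels in order: BABAABAABBAB  (n_A = 6, n_B = 6)
Step 2: Count runs R = 9.
Step 3: Under H0 (random ordering), E[R] = 2*n_A*n_B/(n_A+n_B) + 1 = 2*6*6/12 + 1 = 7.0000.
        Var[R] = 2*n_A*n_B*(2*n_A*n_B - n_A - n_B) / ((n_A+n_B)^2 * (n_A+n_B-1)) = 4320/1584 = 2.7273.
        SD[R] = 1.6514.
Step 4: Continuity-corrected z = (R - 0.5 - E[R]) / SD[R] = (9 - 0.5 - 7.0000) / 1.6514 = 0.9083.
Step 5: Two-sided p-value via normal approximation = 2*(1 - Phi(|z|)) = 0.363722.
Step 6: alpha = 0.1. fail to reject H0.

R = 9, z = 0.9083, p = 0.363722, fail to reject H0.


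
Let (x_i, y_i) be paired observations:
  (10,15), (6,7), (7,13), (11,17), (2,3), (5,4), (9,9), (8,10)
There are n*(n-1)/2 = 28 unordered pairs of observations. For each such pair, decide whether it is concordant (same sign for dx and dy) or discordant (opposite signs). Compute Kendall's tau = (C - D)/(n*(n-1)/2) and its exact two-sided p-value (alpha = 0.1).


Step 1: Enumerate the 28 unordered pairs (i,j) with i<j and classify each by sign(x_j-x_i) * sign(y_j-y_i).
  (1,2):dx=-4,dy=-8->C; (1,3):dx=-3,dy=-2->C; (1,4):dx=+1,dy=+2->C; (1,5):dx=-8,dy=-12->C
  (1,6):dx=-5,dy=-11->C; (1,7):dx=-1,dy=-6->C; (1,8):dx=-2,dy=-5->C; (2,3):dx=+1,dy=+6->C
  (2,4):dx=+5,dy=+10->C; (2,5):dx=-4,dy=-4->C; (2,6):dx=-1,dy=-3->C; (2,7):dx=+3,dy=+2->C
  (2,8):dx=+2,dy=+3->C; (3,4):dx=+4,dy=+4->C; (3,5):dx=-5,dy=-10->C; (3,6):dx=-2,dy=-9->C
  (3,7):dx=+2,dy=-4->D; (3,8):dx=+1,dy=-3->D; (4,5):dx=-9,dy=-14->C; (4,6):dx=-6,dy=-13->C
  (4,7):dx=-2,dy=-8->C; (4,8):dx=-3,dy=-7->C; (5,6):dx=+3,dy=+1->C; (5,7):dx=+7,dy=+6->C
  (5,8):dx=+6,dy=+7->C; (6,7):dx=+4,dy=+5->C; (6,8):dx=+3,dy=+6->C; (7,8):dx=-1,dy=+1->D
Step 2: C = 25, D = 3, total pairs = 28.
Step 3: tau = (C - D)/(n(n-1)/2) = (25 - 3)/28 = 0.785714.
Step 4: Exact two-sided p-value (enumerate n! = 40320 permutations of y under H0): p = 0.005506.
Step 5: alpha = 0.1. reject H0.

tau_b = 0.7857 (C=25, D=3), p = 0.005506, reject H0.


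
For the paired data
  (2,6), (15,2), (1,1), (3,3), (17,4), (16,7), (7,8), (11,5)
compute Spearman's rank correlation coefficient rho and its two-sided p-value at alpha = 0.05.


Step 1: Rank x and y separately (midranks; no ties here).
rank(x): 2->2, 15->6, 1->1, 3->3, 17->8, 16->7, 7->4, 11->5
rank(y): 6->6, 2->2, 1->1, 3->3, 4->4, 7->7, 8->8, 5->5
Step 2: d_i = R_x(i) - R_y(i); compute d_i^2.
  (2-6)^2=16, (6-2)^2=16, (1-1)^2=0, (3-3)^2=0, (8-4)^2=16, (7-7)^2=0, (4-8)^2=16, (5-5)^2=0
sum(d^2) = 64.
Step 3: rho = 1 - 6*64 / (8*(8^2 - 1)) = 1 - 384/504 = 0.238095.
Step 4: Under H0, t = rho * sqrt((n-2)/(1-rho^2)) = 0.6005 ~ t(6).
Step 5: Two-sided p-value from the t-distribution with 6 df = 0.570156.
Step 6: alpha = 0.05. fail to reject H0.

rho = 0.2381, p = 0.570156, fail to reject H0 at alpha = 0.05.


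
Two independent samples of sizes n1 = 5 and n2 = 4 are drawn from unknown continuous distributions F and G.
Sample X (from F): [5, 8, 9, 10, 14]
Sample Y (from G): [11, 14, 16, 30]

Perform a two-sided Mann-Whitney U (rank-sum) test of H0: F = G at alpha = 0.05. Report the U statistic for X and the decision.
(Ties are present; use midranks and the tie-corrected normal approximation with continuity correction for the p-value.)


Step 1: Combine and sort all 9 observations; assign midranks.
sorted (value, group): (5,X), (8,X), (9,X), (10,X), (11,Y), (14,X), (14,Y), (16,Y), (30,Y)
ranks: 5->1, 8->2, 9->3, 10->4, 11->5, 14->6.5, 14->6.5, 16->8, 30->9
Step 2: Rank sum for X: R1 = 1 + 2 + 3 + 4 + 6.5 = 16.5.
Step 3: U_X = R1 - n1(n1+1)/2 = 16.5 - 5*6/2 = 16.5 - 15 = 1.5.
       U_Y = n1*n2 - U_X = 20 - 1.5 = 18.5.
Step 4: Ties are present, so use the tie-corrected normal approximation (with continuity correction) for the p-value.
Step 5: p-value = 0.049090; compare to alpha = 0.05. reject H0.

U_X = 1.5, p = 0.049090, reject H0 at alpha = 0.05.


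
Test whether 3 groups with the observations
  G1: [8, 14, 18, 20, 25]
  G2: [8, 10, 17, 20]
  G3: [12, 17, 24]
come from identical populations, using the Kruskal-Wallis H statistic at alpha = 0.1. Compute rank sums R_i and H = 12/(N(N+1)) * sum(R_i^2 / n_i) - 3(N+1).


Step 1: Combine all N = 12 observations and assign midranks.
sorted (value, group, rank): (8,G1,1.5), (8,G2,1.5), (10,G2,3), (12,G3,4), (14,G1,5), (17,G2,6.5), (17,G3,6.5), (18,G1,8), (20,G1,9.5), (20,G2,9.5), (24,G3,11), (25,G1,12)
Step 2: Sum ranks within each group.
R_1 = 36 (n_1 = 5)
R_2 = 20.5 (n_2 = 4)
R_3 = 21.5 (n_3 = 3)
Step 3: H = 12/(N(N+1)) * sum(R_i^2/n_i) - 3(N+1)
     = 12/(12*13) * (36^2/5 + 20.5^2/4 + 21.5^2/3) - 3*13
     = 0.076923 * 518.346 - 39
     = 0.872756.
Step 4: Ties present; correction factor C = 1 - 18/(12^3 - 12) = 0.989510. Corrected H = 0.872756 / 0.989510 = 0.882008.
Step 5: Under H0, H ~ chi^2(2); p-value = 0.643390.
Step 6: alpha = 0.1. fail to reject H0.

H = 0.8820, df = 2, p = 0.643390, fail to reject H0.


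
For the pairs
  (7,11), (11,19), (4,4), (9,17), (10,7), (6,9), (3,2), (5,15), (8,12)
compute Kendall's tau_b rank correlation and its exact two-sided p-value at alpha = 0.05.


Step 1: Enumerate the 36 unordered pairs (i,j) with i<j and classify each by sign(x_j-x_i) * sign(y_j-y_i).
  (1,2):dx=+4,dy=+8->C; (1,3):dx=-3,dy=-7->C; (1,4):dx=+2,dy=+6->C; (1,5):dx=+3,dy=-4->D
  (1,6):dx=-1,dy=-2->C; (1,7):dx=-4,dy=-9->C; (1,8):dx=-2,dy=+4->D; (1,9):dx=+1,dy=+1->C
  (2,3):dx=-7,dy=-15->C; (2,4):dx=-2,dy=-2->C; (2,5):dx=-1,dy=-12->C; (2,6):dx=-5,dy=-10->C
  (2,7):dx=-8,dy=-17->C; (2,8):dx=-6,dy=-4->C; (2,9):dx=-3,dy=-7->C; (3,4):dx=+5,dy=+13->C
  (3,5):dx=+6,dy=+3->C; (3,6):dx=+2,dy=+5->C; (3,7):dx=-1,dy=-2->C; (3,8):dx=+1,dy=+11->C
  (3,9):dx=+4,dy=+8->C; (4,5):dx=+1,dy=-10->D; (4,6):dx=-3,dy=-8->C; (4,7):dx=-6,dy=-15->C
  (4,8):dx=-4,dy=-2->C; (4,9):dx=-1,dy=-5->C; (5,6):dx=-4,dy=+2->D; (5,7):dx=-7,dy=-5->C
  (5,8):dx=-5,dy=+8->D; (5,9):dx=-2,dy=+5->D; (6,7):dx=-3,dy=-7->C; (6,8):dx=-1,dy=+6->D
  (6,9):dx=+2,dy=+3->C; (7,8):dx=+2,dy=+13->C; (7,9):dx=+5,dy=+10->C; (8,9):dx=+3,dy=-3->D
Step 2: C = 28, D = 8, total pairs = 36.
Step 3: tau = (C - D)/(n(n-1)/2) = (28 - 8)/36 = 0.555556.
Step 4: Exact two-sided p-value (enumerate n! = 362880 permutations of y under H0): p = 0.044615.
Step 5: alpha = 0.05. reject H0.

tau_b = 0.5556 (C=28, D=8), p = 0.044615, reject H0.


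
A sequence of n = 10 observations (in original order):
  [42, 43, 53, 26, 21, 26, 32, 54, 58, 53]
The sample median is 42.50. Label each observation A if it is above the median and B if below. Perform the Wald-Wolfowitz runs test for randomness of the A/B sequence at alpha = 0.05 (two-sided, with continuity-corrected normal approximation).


Step 1: Compute median = 42.50; label A = above, B = below.
Labels in order: BAABBBBAAA  (n_A = 5, n_B = 5)
Step 2: Count runs R = 4.
Step 3: Under H0 (random ordering), E[R] = 2*n_A*n_B/(n_A+n_B) + 1 = 2*5*5/10 + 1 = 6.0000.
        Var[R] = 2*n_A*n_B*(2*n_A*n_B - n_A - n_B) / ((n_A+n_B)^2 * (n_A+n_B-1)) = 2000/900 = 2.2222.
        SD[R] = 1.4907.
Step 4: Continuity-corrected z = (R + 0.5 - E[R]) / SD[R] = (4 + 0.5 - 6.0000) / 1.4907 = -1.0062.
Step 5: Two-sided p-value via normal approximation = 2*(1 - Phi(|z|)) = 0.314305.
Step 6: alpha = 0.05. fail to reject H0.

R = 4, z = -1.0062, p = 0.314305, fail to reject H0.


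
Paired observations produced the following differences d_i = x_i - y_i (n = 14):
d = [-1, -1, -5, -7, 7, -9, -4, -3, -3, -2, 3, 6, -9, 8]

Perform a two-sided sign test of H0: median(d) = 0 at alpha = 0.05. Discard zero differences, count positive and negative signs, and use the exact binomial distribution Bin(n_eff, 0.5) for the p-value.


Step 1: Discard zero differences. Original n = 14; n_eff = number of nonzero differences = 14.
Nonzero differences (with sign): -1, -1, -5, -7, +7, -9, -4, -3, -3, -2, +3, +6, -9, +8
Step 2: Count signs: positive = 4, negative = 10.
Step 3: Under H0: P(positive) = 0.5, so the number of positives S ~ Bin(14, 0.5).
Step 4: Two-sided exact p-value = sum of Bin(14,0.5) probabilities at or below the observed probability = 0.179565.
Step 5: alpha = 0.05. fail to reject H0.

n_eff = 14, pos = 4, neg = 10, p = 0.179565, fail to reject H0.


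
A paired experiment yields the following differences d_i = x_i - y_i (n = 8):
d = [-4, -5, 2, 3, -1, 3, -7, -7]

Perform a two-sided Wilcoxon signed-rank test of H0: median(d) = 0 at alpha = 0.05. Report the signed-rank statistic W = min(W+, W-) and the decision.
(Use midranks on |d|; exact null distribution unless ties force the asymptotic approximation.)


Step 1: Drop any zero differences (none here) and take |d_i|.
|d| = [4, 5, 2, 3, 1, 3, 7, 7]
Step 2: Midrank |d_i| (ties get averaged ranks).
ranks: |4|->5, |5|->6, |2|->2, |3|->3.5, |1|->1, |3|->3.5, |7|->7.5, |7|->7.5
Step 3: Attach original signs; sum ranks with positive sign and with negative sign.
W+ = 2 + 3.5 + 3.5 = 9
W- = 5 + 6 + 1 + 7.5 + 7.5 = 27
(Check: W+ + W- = 36 should equal n(n+1)/2 = 36.)
Step 4: Test statistic W = min(W+, W-) = 9.
Step 5: Ties in |d|, so use the tie-corrected normal approximation.
        E[W] = n(n+1)/4 = 8*9/4 = 18.
        Tie groups: |d|=3 (t=2), |d|=7 (t=2); sum(t^3 - t) = 12.
        Var[W] = n(n+1)(2n+1)/24 - sum(t^3-t)/48 = 1224/24 - 12/48 = 50.75.
        z = (W - E[W]) / sqrt(Var[W]) = (9 - 18) / 7.1239 = -1.2634.
        Two-sided p = 2*Phi(z) = 0.206463.
Step 6: alpha = 0.05. fail to reject H0.

W+ = 9, W- = 27, W = min = 9, p = 0.206463, fail to reject H0.


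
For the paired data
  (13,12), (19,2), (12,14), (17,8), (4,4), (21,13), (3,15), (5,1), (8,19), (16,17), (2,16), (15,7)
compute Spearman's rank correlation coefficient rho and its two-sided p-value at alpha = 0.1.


Step 1: Rank x and y separately (midranks; no ties here).
rank(x): 13->7, 19->11, 12->6, 17->10, 4->3, 21->12, 3->2, 5->4, 8->5, 16->9, 2->1, 15->8
rank(y): 12->6, 2->2, 14->8, 8->5, 4->3, 13->7, 15->9, 1->1, 19->12, 17->11, 16->10, 7->4
Step 2: d_i = R_x(i) - R_y(i); compute d_i^2.
  (7-6)^2=1, (11-2)^2=81, (6-8)^2=4, (10-5)^2=25, (3-3)^2=0, (12-7)^2=25, (2-9)^2=49, (4-1)^2=9, (5-12)^2=49, (9-11)^2=4, (1-10)^2=81, (8-4)^2=16
sum(d^2) = 344.
Step 3: rho = 1 - 6*344 / (12*(12^2 - 1)) = 1 - 2064/1716 = -0.202797.
Step 4: Under H0, t = rho * sqrt((n-2)/(1-rho^2)) = -0.6549 ~ t(10).
Step 5: Two-sided p-value from the t-distribution with 10 df = 0.527302.
Step 6: alpha = 0.1. fail to reject H0.

rho = -0.2028, p = 0.527302, fail to reject H0 at alpha = 0.1.


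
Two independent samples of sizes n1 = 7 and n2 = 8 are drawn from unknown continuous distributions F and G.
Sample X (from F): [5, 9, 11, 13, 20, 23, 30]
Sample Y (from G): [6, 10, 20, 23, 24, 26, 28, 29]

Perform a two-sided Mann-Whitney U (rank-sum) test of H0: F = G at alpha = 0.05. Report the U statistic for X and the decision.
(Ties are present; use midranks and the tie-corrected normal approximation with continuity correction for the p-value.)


Step 1: Combine and sort all 15 observations; assign midranks.
sorted (value, group): (5,X), (6,Y), (9,X), (10,Y), (11,X), (13,X), (20,X), (20,Y), (23,X), (23,Y), (24,Y), (26,Y), (28,Y), (29,Y), (30,X)
ranks: 5->1, 6->2, 9->3, 10->4, 11->5, 13->6, 20->7.5, 20->7.5, 23->9.5, 23->9.5, 24->11, 26->12, 28->13, 29->14, 30->15
Step 2: Rank sum for X: R1 = 1 + 3 + 5 + 6 + 7.5 + 9.5 + 15 = 47.
Step 3: U_X = R1 - n1(n1+1)/2 = 47 - 7*8/2 = 47 - 28 = 19.
       U_Y = n1*n2 - U_X = 56 - 19 = 37.
Step 4: Ties are present, so use the tie-corrected normal approximation (with continuity correction) for the p-value.
Step 5: p-value = 0.324405; compare to alpha = 0.05. fail to reject H0.

U_X = 19, p = 0.324405, fail to reject H0 at alpha = 0.05.


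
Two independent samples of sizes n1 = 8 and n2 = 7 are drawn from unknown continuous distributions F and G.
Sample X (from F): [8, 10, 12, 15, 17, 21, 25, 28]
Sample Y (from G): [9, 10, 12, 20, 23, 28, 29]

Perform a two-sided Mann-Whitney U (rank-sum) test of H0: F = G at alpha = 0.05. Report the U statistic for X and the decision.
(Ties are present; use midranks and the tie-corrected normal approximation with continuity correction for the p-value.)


Step 1: Combine and sort all 15 observations; assign midranks.
sorted (value, group): (8,X), (9,Y), (10,X), (10,Y), (12,X), (12,Y), (15,X), (17,X), (20,Y), (21,X), (23,Y), (25,X), (28,X), (28,Y), (29,Y)
ranks: 8->1, 9->2, 10->3.5, 10->3.5, 12->5.5, 12->5.5, 15->7, 17->8, 20->9, 21->10, 23->11, 25->12, 28->13.5, 28->13.5, 29->15
Step 2: Rank sum for X: R1 = 1 + 3.5 + 5.5 + 7 + 8 + 10 + 12 + 13.5 = 60.5.
Step 3: U_X = R1 - n1(n1+1)/2 = 60.5 - 8*9/2 = 60.5 - 36 = 24.5.
       U_Y = n1*n2 - U_X = 56 - 24.5 = 31.5.
Step 4: Ties are present, so use the tie-corrected normal approximation (with continuity correction) for the p-value.
Step 5: p-value = 0.727753; compare to alpha = 0.05. fail to reject H0.

U_X = 24.5, p = 0.727753, fail to reject H0 at alpha = 0.05.


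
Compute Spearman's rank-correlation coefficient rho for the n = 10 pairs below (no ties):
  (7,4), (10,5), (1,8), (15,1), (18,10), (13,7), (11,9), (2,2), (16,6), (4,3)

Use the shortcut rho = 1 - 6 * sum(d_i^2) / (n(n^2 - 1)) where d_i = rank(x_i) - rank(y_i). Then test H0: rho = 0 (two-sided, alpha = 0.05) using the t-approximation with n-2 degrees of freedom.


Step 1: Rank x and y separately (midranks; no ties here).
rank(x): 7->4, 10->5, 1->1, 15->8, 18->10, 13->7, 11->6, 2->2, 16->9, 4->3
rank(y): 4->4, 5->5, 8->8, 1->1, 10->10, 7->7, 9->9, 2->2, 6->6, 3->3
Step 2: d_i = R_x(i) - R_y(i); compute d_i^2.
  (4-4)^2=0, (5-5)^2=0, (1-8)^2=49, (8-1)^2=49, (10-10)^2=0, (7-7)^2=0, (6-9)^2=9, (2-2)^2=0, (9-6)^2=9, (3-3)^2=0
sum(d^2) = 116.
Step 3: rho = 1 - 6*116 / (10*(10^2 - 1)) = 1 - 696/990 = 0.296970.
Step 4: Under H0, t = rho * sqrt((n-2)/(1-rho^2)) = 0.8796 ~ t(8).
Step 5: Two-sided p-value from the t-distribution with 8 df = 0.404702.
Step 6: alpha = 0.05. fail to reject H0.

rho = 0.2970, p = 0.404702, fail to reject H0 at alpha = 0.05.


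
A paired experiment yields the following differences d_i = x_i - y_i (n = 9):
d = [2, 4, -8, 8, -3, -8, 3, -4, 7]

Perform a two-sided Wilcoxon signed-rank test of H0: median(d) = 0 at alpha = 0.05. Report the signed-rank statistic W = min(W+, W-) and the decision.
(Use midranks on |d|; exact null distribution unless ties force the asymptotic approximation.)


Step 1: Drop any zero differences (none here) and take |d_i|.
|d| = [2, 4, 8, 8, 3, 8, 3, 4, 7]
Step 2: Midrank |d_i| (ties get averaged ranks).
ranks: |2|->1, |4|->4.5, |8|->8, |8|->8, |3|->2.5, |8|->8, |3|->2.5, |4|->4.5, |7|->6
Step 3: Attach original signs; sum ranks with positive sign and with negative sign.
W+ = 1 + 4.5 + 8 + 2.5 + 6 = 22
W- = 8 + 2.5 + 8 + 4.5 = 23
(Check: W+ + W- = 45 should equal n(n+1)/2 = 45.)
Step 4: Test statistic W = min(W+, W-) = 22.
Step 5: Ties in |d|, so use the tie-corrected normal approximation.
        E[W] = n(n+1)/4 = 9*10/4 = 22.5.
        Tie groups: |d|=3 (t=2), |d|=4 (t=2), |d|=8 (t=3); sum(t^3 - t) = 36.
        Var[W] = n(n+1)(2n+1)/24 - sum(t^3-t)/48 = 1710/24 - 36/48 = 70.5.
        z = (W - E[W]) / sqrt(Var[W]) = (22 - 22.5) / 8.3964 = -0.0595.
        Two-sided p = 2*Phi(z) = 0.952515.
Step 6: alpha = 0.05. fail to reject H0.

W+ = 22, W- = 23, W = min = 22, p = 0.952515, fail to reject H0.


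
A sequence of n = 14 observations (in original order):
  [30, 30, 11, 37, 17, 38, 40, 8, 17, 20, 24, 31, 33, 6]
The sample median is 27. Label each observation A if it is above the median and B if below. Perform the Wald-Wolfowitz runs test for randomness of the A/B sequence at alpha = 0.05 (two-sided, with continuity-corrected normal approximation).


Step 1: Compute median = 27; label A = above, B = below.
Labels in order: AABABAABBBBAAB  (n_A = 7, n_B = 7)
Step 2: Count runs R = 8.
Step 3: Under H0 (random ordering), E[R] = 2*n_A*n_B/(n_A+n_B) + 1 = 2*7*7/14 + 1 = 8.0000.
        Var[R] = 2*n_A*n_B*(2*n_A*n_B - n_A - n_B) / ((n_A+n_B)^2 * (n_A+n_B-1)) = 8232/2548 = 3.2308.
        SD[R] = 1.7974.
Step 4: R = E[R], so z = 0 with no continuity correction.
Step 5: Two-sided p-value via normal approximation = 2*(1 - Phi(|z|)) = 1.000000.
Step 6: alpha = 0.05. fail to reject H0.

R = 8, z = 0.0000, p = 1.000000, fail to reject H0.


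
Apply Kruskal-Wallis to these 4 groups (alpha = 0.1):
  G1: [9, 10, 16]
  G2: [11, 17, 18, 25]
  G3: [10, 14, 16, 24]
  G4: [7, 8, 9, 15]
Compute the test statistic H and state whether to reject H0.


Step 1: Combine all N = 15 observations and assign midranks.
sorted (value, group, rank): (7,G4,1), (8,G4,2), (9,G1,3.5), (9,G4,3.5), (10,G1,5.5), (10,G3,5.5), (11,G2,7), (14,G3,8), (15,G4,9), (16,G1,10.5), (16,G3,10.5), (17,G2,12), (18,G2,13), (24,G3,14), (25,G2,15)
Step 2: Sum ranks within each group.
R_1 = 19.5 (n_1 = 3)
R_2 = 47 (n_2 = 4)
R_3 = 38 (n_3 = 4)
R_4 = 15.5 (n_4 = 4)
Step 3: H = 12/(N(N+1)) * sum(R_i^2/n_i) - 3(N+1)
     = 12/(15*16) * (19.5^2/3 + 47^2/4 + 38^2/4 + 15.5^2/4) - 3*16
     = 0.050000 * 1100.06 - 48
     = 7.003125.
Step 4: Ties present; correction factor C = 1 - 18/(15^3 - 15) = 0.994643. Corrected H = 7.003125 / 0.994643 = 7.040844.
Step 5: Under H0, H ~ chi^2(3); p-value = 0.070607.
Step 6: alpha = 0.1. reject H0.

H = 7.0408, df = 3, p = 0.070607, reject H0.


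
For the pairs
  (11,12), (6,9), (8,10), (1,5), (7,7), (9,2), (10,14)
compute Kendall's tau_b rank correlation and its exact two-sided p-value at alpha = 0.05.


Step 1: Enumerate the 21 unordered pairs (i,j) with i<j and classify each by sign(x_j-x_i) * sign(y_j-y_i).
  (1,2):dx=-5,dy=-3->C; (1,3):dx=-3,dy=-2->C; (1,4):dx=-10,dy=-7->C; (1,5):dx=-4,dy=-5->C
  (1,6):dx=-2,dy=-10->C; (1,7):dx=-1,dy=+2->D; (2,3):dx=+2,dy=+1->C; (2,4):dx=-5,dy=-4->C
  (2,5):dx=+1,dy=-2->D; (2,6):dx=+3,dy=-7->D; (2,7):dx=+4,dy=+5->C; (3,4):dx=-7,dy=-5->C
  (3,5):dx=-1,dy=-3->C; (3,6):dx=+1,dy=-8->D; (3,7):dx=+2,dy=+4->C; (4,5):dx=+6,dy=+2->C
  (4,6):dx=+8,dy=-3->D; (4,7):dx=+9,dy=+9->C; (5,6):dx=+2,dy=-5->D; (5,7):dx=+3,dy=+7->C
  (6,7):dx=+1,dy=+12->C
Step 2: C = 15, D = 6, total pairs = 21.
Step 3: tau = (C - D)/(n(n-1)/2) = (15 - 6)/21 = 0.428571.
Step 4: Exact two-sided p-value (enumerate n! = 5040 permutations of y under H0): p = 0.238889.
Step 5: alpha = 0.05. fail to reject H0.

tau_b = 0.4286 (C=15, D=6), p = 0.238889, fail to reject H0.


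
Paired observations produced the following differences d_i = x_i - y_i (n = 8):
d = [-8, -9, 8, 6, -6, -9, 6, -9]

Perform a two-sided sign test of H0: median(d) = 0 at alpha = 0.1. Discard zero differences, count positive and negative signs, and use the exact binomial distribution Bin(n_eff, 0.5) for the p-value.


Step 1: Discard zero differences. Original n = 8; n_eff = number of nonzero differences = 8.
Nonzero differences (with sign): -8, -9, +8, +6, -6, -9, +6, -9
Step 2: Count signs: positive = 3, negative = 5.
Step 3: Under H0: P(positive) = 0.5, so the number of positives S ~ Bin(8, 0.5).
Step 4: Two-sided exact p-value = sum of Bin(8,0.5) probabilities at or below the observed probability = 0.726562.
Step 5: alpha = 0.1. fail to reject H0.

n_eff = 8, pos = 3, neg = 5, p = 0.726562, fail to reject H0.


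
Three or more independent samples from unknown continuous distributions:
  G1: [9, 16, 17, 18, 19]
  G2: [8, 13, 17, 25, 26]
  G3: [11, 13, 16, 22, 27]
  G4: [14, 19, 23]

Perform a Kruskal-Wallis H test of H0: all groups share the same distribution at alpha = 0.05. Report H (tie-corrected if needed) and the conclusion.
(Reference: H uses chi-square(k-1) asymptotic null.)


Step 1: Combine all N = 18 observations and assign midranks.
sorted (value, group, rank): (8,G2,1), (9,G1,2), (11,G3,3), (13,G2,4.5), (13,G3,4.5), (14,G4,6), (16,G1,7.5), (16,G3,7.5), (17,G1,9.5), (17,G2,9.5), (18,G1,11), (19,G1,12.5), (19,G4,12.5), (22,G3,14), (23,G4,15), (25,G2,16), (26,G2,17), (27,G3,18)
Step 2: Sum ranks within each group.
R_1 = 42.5 (n_1 = 5)
R_2 = 48 (n_2 = 5)
R_3 = 47 (n_3 = 5)
R_4 = 33.5 (n_4 = 3)
Step 3: H = 12/(N(N+1)) * sum(R_i^2/n_i) - 3(N+1)
     = 12/(18*19) * (42.5^2/5 + 48^2/5 + 47^2/5 + 33.5^2/3) - 3*19
     = 0.035088 * 1637.93 - 57
     = 0.471345.
Step 4: Ties present; correction factor C = 1 - 24/(18^3 - 18) = 0.995872. Corrected H = 0.471345 / 0.995872 = 0.473299.
Step 5: Under H0, H ~ chi^2(3); p-value = 0.924717.
Step 6: alpha = 0.05. fail to reject H0.

H = 0.4733, df = 3, p = 0.924717, fail to reject H0.


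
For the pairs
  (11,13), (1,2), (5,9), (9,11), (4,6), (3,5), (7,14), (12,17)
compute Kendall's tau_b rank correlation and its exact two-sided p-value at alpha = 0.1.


Step 1: Enumerate the 28 unordered pairs (i,j) with i<j and classify each by sign(x_j-x_i) * sign(y_j-y_i).
  (1,2):dx=-10,dy=-11->C; (1,3):dx=-6,dy=-4->C; (1,4):dx=-2,dy=-2->C; (1,5):dx=-7,dy=-7->C
  (1,6):dx=-8,dy=-8->C; (1,7):dx=-4,dy=+1->D; (1,8):dx=+1,dy=+4->C; (2,3):dx=+4,dy=+7->C
  (2,4):dx=+8,dy=+9->C; (2,5):dx=+3,dy=+4->C; (2,6):dx=+2,dy=+3->C; (2,7):dx=+6,dy=+12->C
  (2,8):dx=+11,dy=+15->C; (3,4):dx=+4,dy=+2->C; (3,5):dx=-1,dy=-3->C; (3,6):dx=-2,dy=-4->C
  (3,7):dx=+2,dy=+5->C; (3,8):dx=+7,dy=+8->C; (4,5):dx=-5,dy=-5->C; (4,6):dx=-6,dy=-6->C
  (4,7):dx=-2,dy=+3->D; (4,8):dx=+3,dy=+6->C; (5,6):dx=-1,dy=-1->C; (5,7):dx=+3,dy=+8->C
  (5,8):dx=+8,dy=+11->C; (6,7):dx=+4,dy=+9->C; (6,8):dx=+9,dy=+12->C; (7,8):dx=+5,dy=+3->C
Step 2: C = 26, D = 2, total pairs = 28.
Step 3: tau = (C - D)/(n(n-1)/2) = (26 - 2)/28 = 0.857143.
Step 4: Exact two-sided p-value (enumerate n! = 40320 permutations of y under H0): p = 0.001736.
Step 5: alpha = 0.1. reject H0.

tau_b = 0.8571 (C=26, D=2), p = 0.001736, reject H0.


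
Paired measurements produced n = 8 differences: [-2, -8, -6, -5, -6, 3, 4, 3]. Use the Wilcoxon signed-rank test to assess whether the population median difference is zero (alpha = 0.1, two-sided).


Step 1: Drop any zero differences (none here) and take |d_i|.
|d| = [2, 8, 6, 5, 6, 3, 4, 3]
Step 2: Midrank |d_i| (ties get averaged ranks).
ranks: |2|->1, |8|->8, |6|->6.5, |5|->5, |6|->6.5, |3|->2.5, |4|->4, |3|->2.5
Step 3: Attach original signs; sum ranks with positive sign and with negative sign.
W+ = 2.5 + 4 + 2.5 = 9
W- = 1 + 8 + 6.5 + 5 + 6.5 = 27
(Check: W+ + W- = 36 should equal n(n+1)/2 = 36.)
Step 4: Test statistic W = min(W+, W-) = 9.
Step 5: Ties in |d|, so use the tie-corrected normal approximation.
        E[W] = n(n+1)/4 = 8*9/4 = 18.
        Tie groups: |d|=3 (t=2), |d|=6 (t=2); sum(t^3 - t) = 12.
        Var[W] = n(n+1)(2n+1)/24 - sum(t^3-t)/48 = 1224/24 - 12/48 = 50.75.
        z = (W - E[W]) / sqrt(Var[W]) = (9 - 18) / 7.1239 = -1.2634.
        Two-sided p = 2*Phi(z) = 0.206463.
Step 6: alpha = 0.1. fail to reject H0.

W+ = 9, W- = 27, W = min = 9, p = 0.206463, fail to reject H0.


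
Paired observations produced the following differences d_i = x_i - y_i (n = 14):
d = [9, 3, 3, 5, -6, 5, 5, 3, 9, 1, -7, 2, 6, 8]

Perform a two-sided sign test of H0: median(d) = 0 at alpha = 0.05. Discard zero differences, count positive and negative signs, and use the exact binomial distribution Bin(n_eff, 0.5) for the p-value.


Step 1: Discard zero differences. Original n = 14; n_eff = number of nonzero differences = 14.
Nonzero differences (with sign): +9, +3, +3, +5, -6, +5, +5, +3, +9, +1, -7, +2, +6, +8
Step 2: Count signs: positive = 12, negative = 2.
Step 3: Under H0: P(positive) = 0.5, so the number of positives S ~ Bin(14, 0.5).
Step 4: Two-sided exact p-value = sum of Bin(14,0.5) probabilities at or below the observed probability = 0.012939.
Step 5: alpha = 0.05. reject H0.

n_eff = 14, pos = 12, neg = 2, p = 0.012939, reject H0.


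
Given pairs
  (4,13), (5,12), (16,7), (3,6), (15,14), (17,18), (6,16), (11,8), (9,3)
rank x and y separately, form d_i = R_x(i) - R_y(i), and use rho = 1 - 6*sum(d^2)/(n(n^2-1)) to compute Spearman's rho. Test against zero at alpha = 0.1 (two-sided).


Step 1: Rank x and y separately (midranks; no ties here).
rank(x): 4->2, 5->3, 16->8, 3->1, 15->7, 17->9, 6->4, 11->6, 9->5
rank(y): 13->6, 12->5, 7->3, 6->2, 14->7, 18->9, 16->8, 8->4, 3->1
Step 2: d_i = R_x(i) - R_y(i); compute d_i^2.
  (2-6)^2=16, (3-5)^2=4, (8-3)^2=25, (1-2)^2=1, (7-7)^2=0, (9-9)^2=0, (4-8)^2=16, (6-4)^2=4, (5-1)^2=16
sum(d^2) = 82.
Step 3: rho = 1 - 6*82 / (9*(9^2 - 1)) = 1 - 492/720 = 0.316667.
Step 4: Under H0, t = rho * sqrt((n-2)/(1-rho^2)) = 0.8833 ~ t(7).
Step 5: Two-sided p-value from the t-distribution with 7 df = 0.406397.
Step 6: alpha = 0.1. fail to reject H0.

rho = 0.3167, p = 0.406397, fail to reject H0 at alpha = 0.1.


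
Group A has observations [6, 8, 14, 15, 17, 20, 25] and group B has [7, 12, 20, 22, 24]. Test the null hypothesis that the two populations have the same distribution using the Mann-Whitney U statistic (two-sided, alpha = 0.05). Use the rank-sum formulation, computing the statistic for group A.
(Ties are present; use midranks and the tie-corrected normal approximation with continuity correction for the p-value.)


Step 1: Combine and sort all 12 observations; assign midranks.
sorted (value, group): (6,X), (7,Y), (8,X), (12,Y), (14,X), (15,X), (17,X), (20,X), (20,Y), (22,Y), (24,Y), (25,X)
ranks: 6->1, 7->2, 8->3, 12->4, 14->5, 15->6, 17->7, 20->8.5, 20->8.5, 22->10, 24->11, 25->12
Step 2: Rank sum for X: R1 = 1 + 3 + 5 + 6 + 7 + 8.5 + 12 = 42.5.
Step 3: U_X = R1 - n1(n1+1)/2 = 42.5 - 7*8/2 = 42.5 - 28 = 14.5.
       U_Y = n1*n2 - U_X = 35 - 14.5 = 20.5.
Step 4: Ties are present, so use the tie-corrected normal approximation (with continuity correction) for the p-value.
Step 5: p-value = 0.684221; compare to alpha = 0.05. fail to reject H0.

U_X = 14.5, p = 0.684221, fail to reject H0 at alpha = 0.05.


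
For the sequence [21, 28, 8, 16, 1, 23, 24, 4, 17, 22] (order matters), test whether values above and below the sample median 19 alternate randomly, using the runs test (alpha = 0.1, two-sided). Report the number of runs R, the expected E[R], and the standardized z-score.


Step 1: Compute median = 19; label A = above, B = below.
Labels in order: AABBBAABBA  (n_A = 5, n_B = 5)
Step 2: Count runs R = 5.
Step 3: Under H0 (random ordering), E[R] = 2*n_A*n_B/(n_A+n_B) + 1 = 2*5*5/10 + 1 = 6.0000.
        Var[R] = 2*n_A*n_B*(2*n_A*n_B - n_A - n_B) / ((n_A+n_B)^2 * (n_A+n_B-1)) = 2000/900 = 2.2222.
        SD[R] = 1.4907.
Step 4: Continuity-corrected z = (R + 0.5 - E[R]) / SD[R] = (5 + 0.5 - 6.0000) / 1.4907 = -0.3354.
Step 5: Two-sided p-value via normal approximation = 2*(1 - Phi(|z|)) = 0.737316.
Step 6: alpha = 0.1. fail to reject H0.

R = 5, z = -0.3354, p = 0.737316, fail to reject H0.


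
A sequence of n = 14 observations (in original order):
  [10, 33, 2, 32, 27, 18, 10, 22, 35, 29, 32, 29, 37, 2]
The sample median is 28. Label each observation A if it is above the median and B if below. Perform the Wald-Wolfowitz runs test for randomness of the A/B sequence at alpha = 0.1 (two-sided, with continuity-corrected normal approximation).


Step 1: Compute median = 28; label A = above, B = below.
Labels in order: BABABBBBAAAAAB  (n_A = 7, n_B = 7)
Step 2: Count runs R = 7.
Step 3: Under H0 (random ordering), E[R] = 2*n_A*n_B/(n_A+n_B) + 1 = 2*7*7/14 + 1 = 8.0000.
        Var[R] = 2*n_A*n_B*(2*n_A*n_B - n_A - n_B) / ((n_A+n_B)^2 * (n_A+n_B-1)) = 8232/2548 = 3.2308.
        SD[R] = 1.7974.
Step 4: Continuity-corrected z = (R + 0.5 - E[R]) / SD[R] = (7 + 0.5 - 8.0000) / 1.7974 = -0.2782.
Step 5: Two-sided p-value via normal approximation = 2*(1 - Phi(|z|)) = 0.780879.
Step 6: alpha = 0.1. fail to reject H0.

R = 7, z = -0.2782, p = 0.780879, fail to reject H0.


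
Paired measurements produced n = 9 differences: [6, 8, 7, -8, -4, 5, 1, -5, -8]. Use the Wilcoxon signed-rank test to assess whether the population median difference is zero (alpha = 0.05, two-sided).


Step 1: Drop any zero differences (none here) and take |d_i|.
|d| = [6, 8, 7, 8, 4, 5, 1, 5, 8]
Step 2: Midrank |d_i| (ties get averaged ranks).
ranks: |6|->5, |8|->8, |7|->6, |8|->8, |4|->2, |5|->3.5, |1|->1, |5|->3.5, |8|->8
Step 3: Attach original signs; sum ranks with positive sign and with negative sign.
W+ = 5 + 8 + 6 + 3.5 + 1 = 23.5
W- = 8 + 2 + 3.5 + 8 = 21.5
(Check: W+ + W- = 45 should equal n(n+1)/2 = 45.)
Step 4: Test statistic W = min(W+, W-) = 21.5.
Step 5: Ties in |d|, so use the tie-corrected normal approximation.
        E[W] = n(n+1)/4 = 9*10/4 = 22.5.
        Tie groups: |d|=5 (t=2), |d|=8 (t=3); sum(t^3 - t) = 30.
        Var[W] = n(n+1)(2n+1)/24 - sum(t^3-t)/48 = 1710/24 - 30/48 = 70.625.
        z = (W - E[W]) / sqrt(Var[W]) = (21.5 - 22.5) / 8.4039 = -0.1190.
        Two-sided p = 2*Phi(z) = 0.905281.
Step 6: alpha = 0.05. fail to reject H0.

W+ = 23.5, W- = 21.5, W = min = 21.5, p = 0.905281, fail to reject H0.


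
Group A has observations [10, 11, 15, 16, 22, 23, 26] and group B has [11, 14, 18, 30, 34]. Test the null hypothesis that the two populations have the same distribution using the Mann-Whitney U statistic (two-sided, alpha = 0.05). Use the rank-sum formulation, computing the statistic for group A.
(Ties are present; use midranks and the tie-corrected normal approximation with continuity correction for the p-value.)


Step 1: Combine and sort all 12 observations; assign midranks.
sorted (value, group): (10,X), (11,X), (11,Y), (14,Y), (15,X), (16,X), (18,Y), (22,X), (23,X), (26,X), (30,Y), (34,Y)
ranks: 10->1, 11->2.5, 11->2.5, 14->4, 15->5, 16->6, 18->7, 22->8, 23->9, 26->10, 30->11, 34->12
Step 2: Rank sum for X: R1 = 1 + 2.5 + 5 + 6 + 8 + 9 + 10 = 41.5.
Step 3: U_X = R1 - n1(n1+1)/2 = 41.5 - 7*8/2 = 41.5 - 28 = 13.5.
       U_Y = n1*n2 - U_X = 35 - 13.5 = 21.5.
Step 4: Ties are present, so use the tie-corrected normal approximation (with continuity correction) for the p-value.
Step 5: p-value = 0.569088; compare to alpha = 0.05. fail to reject H0.

U_X = 13.5, p = 0.569088, fail to reject H0 at alpha = 0.05.


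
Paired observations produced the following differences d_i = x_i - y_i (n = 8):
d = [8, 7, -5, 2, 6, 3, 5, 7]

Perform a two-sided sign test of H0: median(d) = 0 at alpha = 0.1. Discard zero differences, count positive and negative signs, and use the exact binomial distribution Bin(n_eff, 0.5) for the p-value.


Step 1: Discard zero differences. Original n = 8; n_eff = number of nonzero differences = 8.
Nonzero differences (with sign): +8, +7, -5, +2, +6, +3, +5, +7
Step 2: Count signs: positive = 7, negative = 1.
Step 3: Under H0: P(positive) = 0.5, so the number of positives S ~ Bin(8, 0.5).
Step 4: Two-sided exact p-value = sum of Bin(8,0.5) probabilities at or below the observed probability = 0.070312.
Step 5: alpha = 0.1. reject H0.

n_eff = 8, pos = 7, neg = 1, p = 0.070312, reject H0.


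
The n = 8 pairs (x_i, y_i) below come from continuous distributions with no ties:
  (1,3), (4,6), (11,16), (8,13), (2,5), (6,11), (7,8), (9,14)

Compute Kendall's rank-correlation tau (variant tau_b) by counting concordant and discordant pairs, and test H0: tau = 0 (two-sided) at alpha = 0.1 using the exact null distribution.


Step 1: Enumerate the 28 unordered pairs (i,j) with i<j and classify each by sign(x_j-x_i) * sign(y_j-y_i).
  (1,2):dx=+3,dy=+3->C; (1,3):dx=+10,dy=+13->C; (1,4):dx=+7,dy=+10->C; (1,5):dx=+1,dy=+2->C
  (1,6):dx=+5,dy=+8->C; (1,7):dx=+6,dy=+5->C; (1,8):dx=+8,dy=+11->C; (2,3):dx=+7,dy=+10->C
  (2,4):dx=+4,dy=+7->C; (2,5):dx=-2,dy=-1->C; (2,6):dx=+2,dy=+5->C; (2,7):dx=+3,dy=+2->C
  (2,8):dx=+5,dy=+8->C; (3,4):dx=-3,dy=-3->C; (3,5):dx=-9,dy=-11->C; (3,6):dx=-5,dy=-5->C
  (3,7):dx=-4,dy=-8->C; (3,8):dx=-2,dy=-2->C; (4,5):dx=-6,dy=-8->C; (4,6):dx=-2,dy=-2->C
  (4,7):dx=-1,dy=-5->C; (4,8):dx=+1,dy=+1->C; (5,6):dx=+4,dy=+6->C; (5,7):dx=+5,dy=+3->C
  (5,8):dx=+7,dy=+9->C; (6,7):dx=+1,dy=-3->D; (6,8):dx=+3,dy=+3->C; (7,8):dx=+2,dy=+6->C
Step 2: C = 27, D = 1, total pairs = 28.
Step 3: tau = (C - D)/(n(n-1)/2) = (27 - 1)/28 = 0.928571.
Step 4: Exact two-sided p-value (enumerate n! = 40320 permutations of y under H0): p = 0.000397.
Step 5: alpha = 0.1. reject H0.

tau_b = 0.9286 (C=27, D=1), p = 0.000397, reject H0.


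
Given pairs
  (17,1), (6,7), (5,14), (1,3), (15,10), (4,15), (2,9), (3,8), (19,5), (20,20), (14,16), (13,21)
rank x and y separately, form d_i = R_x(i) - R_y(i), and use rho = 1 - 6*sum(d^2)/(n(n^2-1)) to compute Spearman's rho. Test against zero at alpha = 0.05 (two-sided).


Step 1: Rank x and y separately (midranks; no ties here).
rank(x): 17->10, 6->6, 5->5, 1->1, 15->9, 4->4, 2->2, 3->3, 19->11, 20->12, 14->8, 13->7
rank(y): 1->1, 7->4, 14->8, 3->2, 10->7, 15->9, 9->6, 8->5, 5->3, 20->11, 16->10, 21->12
Step 2: d_i = R_x(i) - R_y(i); compute d_i^2.
  (10-1)^2=81, (6-4)^2=4, (5-8)^2=9, (1-2)^2=1, (9-7)^2=4, (4-9)^2=25, (2-6)^2=16, (3-5)^2=4, (11-3)^2=64, (12-11)^2=1, (8-10)^2=4, (7-12)^2=25
sum(d^2) = 238.
Step 3: rho = 1 - 6*238 / (12*(12^2 - 1)) = 1 - 1428/1716 = 0.167832.
Step 4: Under H0, t = rho * sqrt((n-2)/(1-rho^2)) = 0.5384 ~ t(10).
Step 5: Two-sided p-value from the t-distribution with 10 df = 0.602099.
Step 6: alpha = 0.05. fail to reject H0.

rho = 0.1678, p = 0.602099, fail to reject H0 at alpha = 0.05.


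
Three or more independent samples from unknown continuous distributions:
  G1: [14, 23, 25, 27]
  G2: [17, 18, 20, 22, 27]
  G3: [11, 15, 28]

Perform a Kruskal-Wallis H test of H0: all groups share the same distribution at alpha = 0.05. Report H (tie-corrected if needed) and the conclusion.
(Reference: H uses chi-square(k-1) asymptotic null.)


Step 1: Combine all N = 12 observations and assign midranks.
sorted (value, group, rank): (11,G3,1), (14,G1,2), (15,G3,3), (17,G2,4), (18,G2,5), (20,G2,6), (22,G2,7), (23,G1,8), (25,G1,9), (27,G1,10.5), (27,G2,10.5), (28,G3,12)
Step 2: Sum ranks within each group.
R_1 = 29.5 (n_1 = 4)
R_2 = 32.5 (n_2 = 5)
R_3 = 16 (n_3 = 3)
Step 3: H = 12/(N(N+1)) * sum(R_i^2/n_i) - 3(N+1)
     = 12/(12*13) * (29.5^2/4 + 32.5^2/5 + 16^2/3) - 3*13
     = 0.076923 * 514.146 - 39
     = 0.549679.
Step 4: Ties present; correction factor C = 1 - 6/(12^3 - 12) = 0.996503. Corrected H = 0.549679 / 0.996503 = 0.551608.
Step 5: Under H0, H ~ chi^2(2); p-value = 0.758962.
Step 6: alpha = 0.05. fail to reject H0.

H = 0.5516, df = 2, p = 0.758962, fail to reject H0.
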